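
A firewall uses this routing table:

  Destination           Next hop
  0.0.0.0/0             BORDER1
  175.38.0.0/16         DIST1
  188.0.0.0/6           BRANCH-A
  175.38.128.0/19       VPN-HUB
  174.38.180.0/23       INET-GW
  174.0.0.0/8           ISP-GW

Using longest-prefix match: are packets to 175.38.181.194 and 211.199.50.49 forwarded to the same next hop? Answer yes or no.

no

175.38.181.194: longest match 175.38.0.0/16 -> DIST1
211.199.50.49: longest match 0.0.0.0/0 -> BORDER1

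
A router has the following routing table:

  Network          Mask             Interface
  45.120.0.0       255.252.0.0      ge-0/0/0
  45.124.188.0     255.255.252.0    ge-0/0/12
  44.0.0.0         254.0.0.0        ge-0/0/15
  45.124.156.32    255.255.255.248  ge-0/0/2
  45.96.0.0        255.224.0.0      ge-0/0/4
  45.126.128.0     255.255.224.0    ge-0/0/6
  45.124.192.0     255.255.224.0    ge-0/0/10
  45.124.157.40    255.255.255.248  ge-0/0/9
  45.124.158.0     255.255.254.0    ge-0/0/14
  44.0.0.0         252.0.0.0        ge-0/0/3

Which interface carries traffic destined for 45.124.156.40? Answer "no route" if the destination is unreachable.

ge-0/0/4

Routes whose prefix contains 45.124.156.40:
  44.0.0.0/6 (44.0.0.0 - 47.255.255.255) -> ge-0/0/3
  44.0.0.0/7 (44.0.0.0 - 45.255.255.255) -> ge-0/0/15
  45.96.0.0/11 (45.96.0.0 - 45.127.255.255) -> ge-0/0/4
More-specific entries that do NOT match:
  45.124.156.32/29 (45.124.156.32 - 45.124.156.39) does not contain 45.124.156.40
  45.124.157.40/29 (45.124.157.40 - 45.124.157.47) does not contain 45.124.156.40
  45.124.158.0/23 (45.124.158.0 - 45.124.159.255) does not contain 45.124.156.40
  45.124.188.0/22 (45.124.188.0 - 45.124.191.255) does not contain 45.124.156.40
  45.126.128.0/19 (45.126.128.0 - 45.126.159.255) does not contain 45.124.156.40
  45.124.192.0/19 (45.124.192.0 - 45.124.223.255) does not contain 45.124.156.40
  45.120.0.0/14 (45.120.0.0 - 45.123.255.255) does not contain 45.124.156.40
Longest matching prefix is /11 -> interface ge-0/0/4.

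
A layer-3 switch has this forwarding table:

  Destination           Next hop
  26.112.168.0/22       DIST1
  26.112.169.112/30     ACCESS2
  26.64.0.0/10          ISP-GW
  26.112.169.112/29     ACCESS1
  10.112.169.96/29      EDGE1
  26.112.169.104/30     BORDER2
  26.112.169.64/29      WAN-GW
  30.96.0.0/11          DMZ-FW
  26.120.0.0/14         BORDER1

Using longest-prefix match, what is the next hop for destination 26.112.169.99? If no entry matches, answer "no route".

Routes whose prefix contains 26.112.169.99:
  26.64.0.0/10 (26.64.0.0 - 26.127.255.255) -> ISP-GW
  26.112.168.0/22 (26.112.168.0 - 26.112.171.255) -> DIST1
More-specific entries that do NOT match:
  26.112.169.112/30 (26.112.169.112 - 26.112.169.115) does not contain 26.112.169.99
  26.112.169.104/30 (26.112.169.104 - 26.112.169.107) does not contain 26.112.169.99
  26.112.169.112/29 (26.112.169.112 - 26.112.169.119) does not contain 26.112.169.99
  10.112.169.96/29 (10.112.169.96 - 10.112.169.103) does not contain 26.112.169.99
  26.112.169.64/29 (26.112.169.64 - 26.112.169.71) does not contain 26.112.169.99
Longest matching prefix is /22 -> next hop DIST1.

DIST1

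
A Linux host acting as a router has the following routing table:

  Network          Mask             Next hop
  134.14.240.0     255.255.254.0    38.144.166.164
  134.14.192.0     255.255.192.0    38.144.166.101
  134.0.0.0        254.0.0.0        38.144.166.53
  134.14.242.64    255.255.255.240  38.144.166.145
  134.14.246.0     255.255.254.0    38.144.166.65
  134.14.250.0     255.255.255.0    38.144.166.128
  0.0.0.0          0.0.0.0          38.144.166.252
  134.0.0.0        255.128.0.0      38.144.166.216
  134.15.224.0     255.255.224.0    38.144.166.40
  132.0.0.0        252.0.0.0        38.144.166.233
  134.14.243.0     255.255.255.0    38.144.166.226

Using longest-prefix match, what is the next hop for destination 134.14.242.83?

38.144.166.101

Routes whose prefix contains 134.14.242.83:
  0.0.0.0/0 (default, matches everything) -> 38.144.166.252
  132.0.0.0/6 (132.0.0.0 - 135.255.255.255) -> 38.144.166.233
  134.0.0.0/7 (134.0.0.0 - 135.255.255.255) -> 38.144.166.53
  134.0.0.0/9 (134.0.0.0 - 134.127.255.255) -> 38.144.166.216
  134.14.192.0/18 (134.14.192.0 - 134.14.255.255) -> 38.144.166.101
More-specific entries that do NOT match:
  134.14.242.64/28 (134.14.242.64 - 134.14.242.79) does not contain 134.14.242.83
  134.14.250.0/24 (134.14.250.0 - 134.14.250.255) does not contain 134.14.242.83
  134.14.243.0/24 (134.14.243.0 - 134.14.243.255) does not contain 134.14.242.83
  134.14.240.0/23 (134.14.240.0 - 134.14.241.255) does not contain 134.14.242.83
  134.14.246.0/23 (134.14.246.0 - 134.14.247.255) does not contain 134.14.242.83
  134.15.224.0/19 (134.15.224.0 - 134.15.255.255) does not contain 134.14.242.83
Longest matching prefix is /18 -> next hop 38.144.166.101.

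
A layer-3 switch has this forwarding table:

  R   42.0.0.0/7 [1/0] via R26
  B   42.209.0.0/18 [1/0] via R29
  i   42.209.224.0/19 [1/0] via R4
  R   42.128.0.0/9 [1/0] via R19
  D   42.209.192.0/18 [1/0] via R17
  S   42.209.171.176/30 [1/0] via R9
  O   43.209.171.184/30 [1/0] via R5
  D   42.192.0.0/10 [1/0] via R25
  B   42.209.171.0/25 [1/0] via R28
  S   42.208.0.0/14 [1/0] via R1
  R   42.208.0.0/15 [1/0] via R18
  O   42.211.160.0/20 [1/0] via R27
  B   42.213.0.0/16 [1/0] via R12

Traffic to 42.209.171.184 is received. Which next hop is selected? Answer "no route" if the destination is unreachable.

R18

Routes whose prefix contains 42.209.171.184:
  42.0.0.0/7 (42.0.0.0 - 43.255.255.255) -> R26
  42.128.0.0/9 (42.128.0.0 - 42.255.255.255) -> R19
  42.192.0.0/10 (42.192.0.0 - 42.255.255.255) -> R25
  42.208.0.0/14 (42.208.0.0 - 42.211.255.255) -> R1
  42.208.0.0/15 (42.208.0.0 - 42.209.255.255) -> R18
More-specific entries that do NOT match:
  42.209.171.176/30 (42.209.171.176 - 42.209.171.179) does not contain 42.209.171.184
  43.209.171.184/30 (43.209.171.184 - 43.209.171.187) does not contain 42.209.171.184
  42.209.171.0/25 (42.209.171.0 - 42.209.171.127) does not contain 42.209.171.184
  42.211.160.0/20 (42.211.160.0 - 42.211.175.255) does not contain 42.209.171.184
  42.209.224.0/19 (42.209.224.0 - 42.209.255.255) does not contain 42.209.171.184
  42.209.0.0/18 (42.209.0.0 - 42.209.63.255) does not contain 42.209.171.184
  42.209.192.0/18 (42.209.192.0 - 42.209.255.255) does not contain 42.209.171.184
  42.213.0.0/16 (42.213.0.0 - 42.213.255.255) does not contain 42.209.171.184
Longest matching prefix is /15 -> next hop R18.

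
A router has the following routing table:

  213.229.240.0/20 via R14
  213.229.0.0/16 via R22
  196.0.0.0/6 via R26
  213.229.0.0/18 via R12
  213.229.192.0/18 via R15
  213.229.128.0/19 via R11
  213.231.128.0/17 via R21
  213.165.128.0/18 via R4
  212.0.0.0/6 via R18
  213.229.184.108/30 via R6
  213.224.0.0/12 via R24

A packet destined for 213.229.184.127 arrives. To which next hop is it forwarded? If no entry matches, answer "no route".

R22

Routes whose prefix contains 213.229.184.127:
  212.0.0.0/6 (212.0.0.0 - 215.255.255.255) -> R18
  213.224.0.0/12 (213.224.0.0 - 213.239.255.255) -> R24
  213.229.0.0/16 (213.229.0.0 - 213.229.255.255) -> R22
More-specific entries that do NOT match:
  213.229.184.108/30 (213.229.184.108 - 213.229.184.111) does not contain 213.229.184.127
  213.229.240.0/20 (213.229.240.0 - 213.229.255.255) does not contain 213.229.184.127
  213.229.128.0/19 (213.229.128.0 - 213.229.159.255) does not contain 213.229.184.127
  213.229.0.0/18 (213.229.0.0 - 213.229.63.255) does not contain 213.229.184.127
  213.229.192.0/18 (213.229.192.0 - 213.229.255.255) does not contain 213.229.184.127
  213.165.128.0/18 (213.165.128.0 - 213.165.191.255) does not contain 213.229.184.127
  213.231.128.0/17 (213.231.128.0 - 213.231.255.255) does not contain 213.229.184.127
Longest matching prefix is /16 -> next hop R22.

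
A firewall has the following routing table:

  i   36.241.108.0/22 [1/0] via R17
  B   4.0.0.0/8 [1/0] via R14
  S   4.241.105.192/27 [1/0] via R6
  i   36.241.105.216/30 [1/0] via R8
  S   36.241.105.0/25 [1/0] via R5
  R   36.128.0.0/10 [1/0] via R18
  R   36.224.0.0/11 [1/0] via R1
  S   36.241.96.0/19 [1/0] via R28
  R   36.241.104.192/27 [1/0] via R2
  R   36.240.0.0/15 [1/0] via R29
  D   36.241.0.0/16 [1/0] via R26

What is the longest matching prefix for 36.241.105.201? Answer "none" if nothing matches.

36.241.96.0/19

Entries matching 36.241.105.201:
  36.224.0.0/11 (36.224.0.0 - 36.255.255.255)
  36.240.0.0/15 (36.240.0.0 - 36.241.255.255)
  36.241.0.0/16 (36.241.0.0 - 36.241.255.255)
  36.241.96.0/19 (36.241.96.0 - 36.241.127.255)
Most specific is 36.241.96.0/19.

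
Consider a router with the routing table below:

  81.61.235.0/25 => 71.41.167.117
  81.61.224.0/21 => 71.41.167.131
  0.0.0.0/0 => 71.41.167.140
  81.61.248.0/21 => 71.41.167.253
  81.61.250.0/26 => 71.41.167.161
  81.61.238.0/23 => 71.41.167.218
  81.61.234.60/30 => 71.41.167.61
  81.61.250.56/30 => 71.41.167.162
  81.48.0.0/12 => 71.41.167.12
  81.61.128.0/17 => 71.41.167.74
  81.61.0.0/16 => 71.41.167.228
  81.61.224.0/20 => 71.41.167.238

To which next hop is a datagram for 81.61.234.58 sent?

71.41.167.238

Routes whose prefix contains 81.61.234.58:
  0.0.0.0/0 (default, matches everything) -> 71.41.167.140
  81.48.0.0/12 (81.48.0.0 - 81.63.255.255) -> 71.41.167.12
  81.61.0.0/16 (81.61.0.0 - 81.61.255.255) -> 71.41.167.228
  81.61.128.0/17 (81.61.128.0 - 81.61.255.255) -> 71.41.167.74
  81.61.224.0/20 (81.61.224.0 - 81.61.239.255) -> 71.41.167.238
More-specific entries that do NOT match:
  81.61.234.60/30 (81.61.234.60 - 81.61.234.63) does not contain 81.61.234.58
  81.61.250.56/30 (81.61.250.56 - 81.61.250.59) does not contain 81.61.234.58
  81.61.250.0/26 (81.61.250.0 - 81.61.250.63) does not contain 81.61.234.58
  81.61.235.0/25 (81.61.235.0 - 81.61.235.127) does not contain 81.61.234.58
  81.61.238.0/23 (81.61.238.0 - 81.61.239.255) does not contain 81.61.234.58
  81.61.224.0/21 (81.61.224.0 - 81.61.231.255) does not contain 81.61.234.58
  81.61.248.0/21 (81.61.248.0 - 81.61.255.255) does not contain 81.61.234.58
Longest matching prefix is /20 -> next hop 71.41.167.238.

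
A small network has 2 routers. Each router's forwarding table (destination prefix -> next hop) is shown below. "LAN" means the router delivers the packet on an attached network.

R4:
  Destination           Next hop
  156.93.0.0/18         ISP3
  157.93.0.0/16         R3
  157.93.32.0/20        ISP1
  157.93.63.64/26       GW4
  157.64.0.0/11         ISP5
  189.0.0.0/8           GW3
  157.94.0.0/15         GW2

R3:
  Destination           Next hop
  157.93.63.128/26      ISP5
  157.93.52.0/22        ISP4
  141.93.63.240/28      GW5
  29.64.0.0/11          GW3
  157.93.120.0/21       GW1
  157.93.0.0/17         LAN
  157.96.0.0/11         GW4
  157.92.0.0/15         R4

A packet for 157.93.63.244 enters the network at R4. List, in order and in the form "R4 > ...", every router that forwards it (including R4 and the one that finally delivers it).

At R4: longest match for 157.93.63.244 is 157.93.0.0/16 -> R3
At R3: longest match for 157.93.63.244 is 157.93.0.0/17 -> LAN

R4 > R3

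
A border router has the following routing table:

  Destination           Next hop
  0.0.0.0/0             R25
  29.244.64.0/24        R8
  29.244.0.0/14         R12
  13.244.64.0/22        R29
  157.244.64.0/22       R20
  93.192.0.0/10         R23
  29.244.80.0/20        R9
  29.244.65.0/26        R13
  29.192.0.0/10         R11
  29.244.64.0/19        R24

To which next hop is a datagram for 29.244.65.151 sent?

R24

Routes whose prefix contains 29.244.65.151:
  0.0.0.0/0 (default, matches everything) -> R25
  29.192.0.0/10 (29.192.0.0 - 29.255.255.255) -> R11
  29.244.0.0/14 (29.244.0.0 - 29.247.255.255) -> R12
  29.244.64.0/19 (29.244.64.0 - 29.244.95.255) -> R24
More-specific entries that do NOT match:
  29.244.65.0/26 (29.244.65.0 - 29.244.65.63) does not contain 29.244.65.151
  29.244.64.0/24 (29.244.64.0 - 29.244.64.255) does not contain 29.244.65.151
  13.244.64.0/22 (13.244.64.0 - 13.244.67.255) does not contain 29.244.65.151
  157.244.64.0/22 (157.244.64.0 - 157.244.67.255) does not contain 29.244.65.151
  29.244.80.0/20 (29.244.80.0 - 29.244.95.255) does not contain 29.244.65.151
Longest matching prefix is /19 -> next hop R24.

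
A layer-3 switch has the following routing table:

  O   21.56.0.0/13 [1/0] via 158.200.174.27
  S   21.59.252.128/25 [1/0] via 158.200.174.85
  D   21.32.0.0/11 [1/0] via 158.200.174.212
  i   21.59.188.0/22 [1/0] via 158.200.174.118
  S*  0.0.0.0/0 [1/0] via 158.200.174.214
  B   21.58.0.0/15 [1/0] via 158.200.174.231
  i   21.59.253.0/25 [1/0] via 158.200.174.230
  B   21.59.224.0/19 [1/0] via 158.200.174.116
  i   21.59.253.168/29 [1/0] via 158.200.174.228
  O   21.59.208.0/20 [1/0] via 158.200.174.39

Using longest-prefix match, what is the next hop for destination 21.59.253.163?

158.200.174.116

Routes whose prefix contains 21.59.253.163:
  0.0.0.0/0 (default, matches everything) -> 158.200.174.214
  21.32.0.0/11 (21.32.0.0 - 21.63.255.255) -> 158.200.174.212
  21.56.0.0/13 (21.56.0.0 - 21.63.255.255) -> 158.200.174.27
  21.58.0.0/15 (21.58.0.0 - 21.59.255.255) -> 158.200.174.231
  21.59.224.0/19 (21.59.224.0 - 21.59.255.255) -> 158.200.174.116
More-specific entries that do NOT match:
  21.59.253.168/29 (21.59.253.168 - 21.59.253.175) does not contain 21.59.253.163
  21.59.252.128/25 (21.59.252.128 - 21.59.252.255) does not contain 21.59.253.163
  21.59.253.0/25 (21.59.253.0 - 21.59.253.127) does not contain 21.59.253.163
  21.59.188.0/22 (21.59.188.0 - 21.59.191.255) does not contain 21.59.253.163
  21.59.208.0/20 (21.59.208.0 - 21.59.223.255) does not contain 21.59.253.163
Longest matching prefix is /19 -> next hop 158.200.174.116.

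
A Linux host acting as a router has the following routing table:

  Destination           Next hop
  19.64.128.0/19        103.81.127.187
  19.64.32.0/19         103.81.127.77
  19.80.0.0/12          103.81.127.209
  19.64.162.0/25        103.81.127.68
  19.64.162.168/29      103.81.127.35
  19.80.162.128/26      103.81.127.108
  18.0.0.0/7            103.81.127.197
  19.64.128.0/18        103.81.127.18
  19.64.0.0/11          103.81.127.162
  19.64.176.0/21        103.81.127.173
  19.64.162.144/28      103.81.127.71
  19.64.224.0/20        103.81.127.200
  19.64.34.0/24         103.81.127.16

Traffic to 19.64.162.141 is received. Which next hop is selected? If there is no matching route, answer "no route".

103.81.127.18

Routes whose prefix contains 19.64.162.141:
  18.0.0.0/7 (18.0.0.0 - 19.255.255.255) -> 103.81.127.197
  19.64.0.0/11 (19.64.0.0 - 19.95.255.255) -> 103.81.127.162
  19.64.128.0/18 (19.64.128.0 - 19.64.191.255) -> 103.81.127.18
More-specific entries that do NOT match:
  19.64.162.168/29 (19.64.162.168 - 19.64.162.175) does not contain 19.64.162.141
  19.64.162.144/28 (19.64.162.144 - 19.64.162.159) does not contain 19.64.162.141
  19.80.162.128/26 (19.80.162.128 - 19.80.162.191) does not contain 19.64.162.141
  19.64.162.0/25 (19.64.162.0 - 19.64.162.127) does not contain 19.64.162.141
  19.64.34.0/24 (19.64.34.0 - 19.64.34.255) does not contain 19.64.162.141
  19.64.176.0/21 (19.64.176.0 - 19.64.183.255) does not contain 19.64.162.141
  19.64.224.0/20 (19.64.224.0 - 19.64.239.255) does not contain 19.64.162.141
  19.64.128.0/19 (19.64.128.0 - 19.64.159.255) does not contain 19.64.162.141
  19.64.32.0/19 (19.64.32.0 - 19.64.63.255) does not contain 19.64.162.141
Longest matching prefix is /18 -> next hop 103.81.127.18.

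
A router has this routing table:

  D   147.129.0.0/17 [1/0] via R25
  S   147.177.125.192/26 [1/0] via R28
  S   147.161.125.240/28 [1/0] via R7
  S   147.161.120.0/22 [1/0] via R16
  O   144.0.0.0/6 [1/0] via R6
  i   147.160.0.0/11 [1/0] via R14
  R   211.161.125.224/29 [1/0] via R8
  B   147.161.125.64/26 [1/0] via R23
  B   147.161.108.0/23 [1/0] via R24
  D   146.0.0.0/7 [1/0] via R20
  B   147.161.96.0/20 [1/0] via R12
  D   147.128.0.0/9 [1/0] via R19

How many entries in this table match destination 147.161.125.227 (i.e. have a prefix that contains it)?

4

Prefixes containing 147.161.125.227:
  144.0.0.0/6 (144.0.0.0 - 147.255.255.255)
  146.0.0.0/7 (146.0.0.0 - 147.255.255.255)
  147.128.0.0/9 (147.128.0.0 - 147.255.255.255)
  147.160.0.0/11 (147.160.0.0 - 147.191.255.255)
Total matching entries: 4.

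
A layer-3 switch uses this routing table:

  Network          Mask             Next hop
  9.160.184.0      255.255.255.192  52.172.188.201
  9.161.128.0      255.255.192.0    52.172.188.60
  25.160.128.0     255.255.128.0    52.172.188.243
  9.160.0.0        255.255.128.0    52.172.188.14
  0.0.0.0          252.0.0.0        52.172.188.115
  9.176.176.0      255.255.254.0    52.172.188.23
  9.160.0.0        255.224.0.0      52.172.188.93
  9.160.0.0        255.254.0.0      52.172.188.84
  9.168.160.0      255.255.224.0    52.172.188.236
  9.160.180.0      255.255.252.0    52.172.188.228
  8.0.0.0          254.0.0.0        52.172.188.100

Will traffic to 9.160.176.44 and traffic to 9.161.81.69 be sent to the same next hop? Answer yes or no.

yes

9.160.176.44: longest match 9.160.0.0/15 -> 52.172.188.84
9.161.81.69: longest match 9.160.0.0/15 -> 52.172.188.84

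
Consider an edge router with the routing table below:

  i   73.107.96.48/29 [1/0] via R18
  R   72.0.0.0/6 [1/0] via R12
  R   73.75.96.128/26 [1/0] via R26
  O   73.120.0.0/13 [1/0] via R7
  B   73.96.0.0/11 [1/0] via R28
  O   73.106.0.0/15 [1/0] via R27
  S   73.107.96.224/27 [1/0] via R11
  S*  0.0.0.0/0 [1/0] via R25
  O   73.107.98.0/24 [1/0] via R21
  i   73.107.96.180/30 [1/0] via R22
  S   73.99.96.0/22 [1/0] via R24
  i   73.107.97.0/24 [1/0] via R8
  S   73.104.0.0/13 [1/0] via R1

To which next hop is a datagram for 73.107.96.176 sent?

R27

Routes whose prefix contains 73.107.96.176:
  0.0.0.0/0 (default, matches everything) -> R25
  72.0.0.0/6 (72.0.0.0 - 75.255.255.255) -> R12
  73.96.0.0/11 (73.96.0.0 - 73.127.255.255) -> R28
  73.104.0.0/13 (73.104.0.0 - 73.111.255.255) -> R1
  73.106.0.0/15 (73.106.0.0 - 73.107.255.255) -> R27
More-specific entries that do NOT match:
  73.107.96.180/30 (73.107.96.180 - 73.107.96.183) does not contain 73.107.96.176
  73.107.96.48/29 (73.107.96.48 - 73.107.96.55) does not contain 73.107.96.176
  73.107.96.224/27 (73.107.96.224 - 73.107.96.255) does not contain 73.107.96.176
  73.75.96.128/26 (73.75.96.128 - 73.75.96.191) does not contain 73.107.96.176
  73.107.98.0/24 (73.107.98.0 - 73.107.98.255) does not contain 73.107.96.176
  73.107.97.0/24 (73.107.97.0 - 73.107.97.255) does not contain 73.107.96.176
  73.99.96.0/22 (73.99.96.0 - 73.99.99.255) does not contain 73.107.96.176
Longest matching prefix is /15 -> next hop R27.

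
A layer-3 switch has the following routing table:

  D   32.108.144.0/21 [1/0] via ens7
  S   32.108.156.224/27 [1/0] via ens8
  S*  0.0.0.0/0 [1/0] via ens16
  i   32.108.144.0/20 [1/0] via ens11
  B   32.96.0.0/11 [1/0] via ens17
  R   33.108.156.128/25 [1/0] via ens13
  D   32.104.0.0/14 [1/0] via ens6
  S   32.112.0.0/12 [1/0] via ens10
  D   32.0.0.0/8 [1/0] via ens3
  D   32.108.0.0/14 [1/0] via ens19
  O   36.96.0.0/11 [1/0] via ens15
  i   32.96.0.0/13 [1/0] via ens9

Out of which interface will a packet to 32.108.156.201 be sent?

Routes whose prefix contains 32.108.156.201:
  0.0.0.0/0 (default, matches everything) -> ens16
  32.0.0.0/8 (32.0.0.0 - 32.255.255.255) -> ens3
  32.96.0.0/11 (32.96.0.0 - 32.127.255.255) -> ens17
  32.108.0.0/14 (32.108.0.0 - 32.111.255.255) -> ens19
  32.108.144.0/20 (32.108.144.0 - 32.108.159.255) -> ens11
More-specific entries that do NOT match:
  32.108.156.224/27 (32.108.156.224 - 32.108.156.255) does not contain 32.108.156.201
  33.108.156.128/25 (33.108.156.128 - 33.108.156.255) does not contain 32.108.156.201
  32.108.144.0/21 (32.108.144.0 - 32.108.151.255) does not contain 32.108.156.201
Longest matching prefix is /20 -> interface ens11.

ens11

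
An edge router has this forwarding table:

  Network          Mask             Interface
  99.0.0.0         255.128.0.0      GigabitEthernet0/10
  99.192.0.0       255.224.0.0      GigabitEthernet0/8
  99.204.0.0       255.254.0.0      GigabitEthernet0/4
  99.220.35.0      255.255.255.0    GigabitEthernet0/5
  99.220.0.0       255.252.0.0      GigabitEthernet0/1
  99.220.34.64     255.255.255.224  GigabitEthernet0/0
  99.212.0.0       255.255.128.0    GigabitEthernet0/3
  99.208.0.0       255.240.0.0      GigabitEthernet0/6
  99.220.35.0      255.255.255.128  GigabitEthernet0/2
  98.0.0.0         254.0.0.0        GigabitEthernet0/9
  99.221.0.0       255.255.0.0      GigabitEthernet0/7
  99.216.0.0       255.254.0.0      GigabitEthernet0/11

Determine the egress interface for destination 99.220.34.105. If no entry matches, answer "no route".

GigabitEthernet0/1

Routes whose prefix contains 99.220.34.105:
  98.0.0.0/7 (98.0.0.0 - 99.255.255.255) -> GigabitEthernet0/9
  99.192.0.0/11 (99.192.0.0 - 99.223.255.255) -> GigabitEthernet0/8
  99.208.0.0/12 (99.208.0.0 - 99.223.255.255) -> GigabitEthernet0/6
  99.220.0.0/14 (99.220.0.0 - 99.223.255.255) -> GigabitEthernet0/1
More-specific entries that do NOT match:
  99.220.34.64/27 (99.220.34.64 - 99.220.34.95) does not contain 99.220.34.105
  99.220.35.0/25 (99.220.35.0 - 99.220.35.127) does not contain 99.220.34.105
  99.220.35.0/24 (99.220.35.0 - 99.220.35.255) does not contain 99.220.34.105
  99.212.0.0/17 (99.212.0.0 - 99.212.127.255) does not contain 99.220.34.105
  99.221.0.0/16 (99.221.0.0 - 99.221.255.255) does not contain 99.220.34.105
  99.204.0.0/15 (99.204.0.0 - 99.205.255.255) does not contain 99.220.34.105
  99.216.0.0/15 (99.216.0.0 - 99.217.255.255) does not contain 99.220.34.105
Longest matching prefix is /14 -> interface GigabitEthernet0/1.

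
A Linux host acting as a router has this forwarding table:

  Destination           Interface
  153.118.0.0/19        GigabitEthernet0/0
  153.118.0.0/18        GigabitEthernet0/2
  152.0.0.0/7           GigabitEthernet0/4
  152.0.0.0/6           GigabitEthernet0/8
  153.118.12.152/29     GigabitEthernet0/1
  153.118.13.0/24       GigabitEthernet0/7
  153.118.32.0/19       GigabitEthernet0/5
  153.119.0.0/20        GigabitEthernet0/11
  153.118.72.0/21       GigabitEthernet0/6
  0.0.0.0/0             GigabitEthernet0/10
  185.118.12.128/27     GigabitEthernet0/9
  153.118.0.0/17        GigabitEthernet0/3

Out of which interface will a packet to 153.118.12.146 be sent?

Routes whose prefix contains 153.118.12.146:
  0.0.0.0/0 (default, matches everything) -> GigabitEthernet0/10
  152.0.0.0/6 (152.0.0.0 - 155.255.255.255) -> GigabitEthernet0/8
  152.0.0.0/7 (152.0.0.0 - 153.255.255.255) -> GigabitEthernet0/4
  153.118.0.0/17 (153.118.0.0 - 153.118.127.255) -> GigabitEthernet0/3
  153.118.0.0/18 (153.118.0.0 - 153.118.63.255) -> GigabitEthernet0/2
  153.118.0.0/19 (153.118.0.0 - 153.118.31.255) -> GigabitEthernet0/0
More-specific entries that do NOT match:
  153.118.12.152/29 (153.118.12.152 - 153.118.12.159) does not contain 153.118.12.146
  185.118.12.128/27 (185.118.12.128 - 185.118.12.159) does not contain 153.118.12.146
  153.118.13.0/24 (153.118.13.0 - 153.118.13.255) does not contain 153.118.12.146
  153.118.72.0/21 (153.118.72.0 - 153.118.79.255) does not contain 153.118.12.146
  153.119.0.0/20 (153.119.0.0 - 153.119.15.255) does not contain 153.118.12.146
Longest matching prefix is /19 -> interface GigabitEthernet0/0.

GigabitEthernet0/0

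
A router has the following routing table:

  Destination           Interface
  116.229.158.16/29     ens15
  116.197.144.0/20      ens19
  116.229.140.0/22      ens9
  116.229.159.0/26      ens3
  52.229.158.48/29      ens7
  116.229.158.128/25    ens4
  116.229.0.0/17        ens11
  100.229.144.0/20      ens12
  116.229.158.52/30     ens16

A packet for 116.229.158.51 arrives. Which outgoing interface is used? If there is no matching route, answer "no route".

No entry's prefix contains 116.229.158.51; there is no default route.

no route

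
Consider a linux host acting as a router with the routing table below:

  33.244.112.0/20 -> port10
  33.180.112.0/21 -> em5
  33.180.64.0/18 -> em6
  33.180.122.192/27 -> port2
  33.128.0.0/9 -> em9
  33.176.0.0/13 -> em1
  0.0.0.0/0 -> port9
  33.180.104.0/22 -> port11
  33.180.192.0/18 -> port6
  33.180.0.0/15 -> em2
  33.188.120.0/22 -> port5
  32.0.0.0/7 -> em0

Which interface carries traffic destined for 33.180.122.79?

Routes whose prefix contains 33.180.122.79:
  0.0.0.0/0 (default, matches everything) -> port9
  32.0.0.0/7 (32.0.0.0 - 33.255.255.255) -> em0
  33.128.0.0/9 (33.128.0.0 - 33.255.255.255) -> em9
  33.176.0.0/13 (33.176.0.0 - 33.183.255.255) -> em1
  33.180.0.0/15 (33.180.0.0 - 33.181.255.255) -> em2
  33.180.64.0/18 (33.180.64.0 - 33.180.127.255) -> em6
More-specific entries that do NOT match:
  33.180.122.192/27 (33.180.122.192 - 33.180.122.223) does not contain 33.180.122.79
  33.180.104.0/22 (33.180.104.0 - 33.180.107.255) does not contain 33.180.122.79
  33.188.120.0/22 (33.188.120.0 - 33.188.123.255) does not contain 33.180.122.79
  33.180.112.0/21 (33.180.112.0 - 33.180.119.255) does not contain 33.180.122.79
  33.244.112.0/20 (33.244.112.0 - 33.244.127.255) does not contain 33.180.122.79
Longest matching prefix is /18 -> interface em6.

em6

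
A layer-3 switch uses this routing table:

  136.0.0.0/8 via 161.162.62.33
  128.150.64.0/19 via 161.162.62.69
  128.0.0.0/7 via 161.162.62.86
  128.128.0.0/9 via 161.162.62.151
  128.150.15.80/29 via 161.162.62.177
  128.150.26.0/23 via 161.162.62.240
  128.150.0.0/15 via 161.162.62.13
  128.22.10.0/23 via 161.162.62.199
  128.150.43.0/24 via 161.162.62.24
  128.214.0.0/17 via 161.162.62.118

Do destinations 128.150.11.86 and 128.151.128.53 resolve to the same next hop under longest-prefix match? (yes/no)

128.150.11.86: longest match 128.150.0.0/15 -> 161.162.62.13
128.151.128.53: longest match 128.150.0.0/15 -> 161.162.62.13

yes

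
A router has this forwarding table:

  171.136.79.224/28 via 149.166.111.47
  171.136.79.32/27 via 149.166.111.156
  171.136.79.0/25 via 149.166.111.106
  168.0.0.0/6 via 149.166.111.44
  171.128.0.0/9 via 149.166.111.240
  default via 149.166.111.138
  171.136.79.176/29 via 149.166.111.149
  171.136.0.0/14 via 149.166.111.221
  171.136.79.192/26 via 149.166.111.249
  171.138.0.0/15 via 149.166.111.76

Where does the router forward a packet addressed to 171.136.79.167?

Routes whose prefix contains 171.136.79.167:
  0.0.0.0/0 (default, matches everything) -> 149.166.111.138
  168.0.0.0/6 (168.0.0.0 - 171.255.255.255) -> 149.166.111.44
  171.128.0.0/9 (171.128.0.0 - 171.255.255.255) -> 149.166.111.240
  171.136.0.0/14 (171.136.0.0 - 171.139.255.255) -> 149.166.111.221
More-specific entries that do NOT match:
  171.136.79.176/29 (171.136.79.176 - 171.136.79.183) does not contain 171.136.79.167
  171.136.79.224/28 (171.136.79.224 - 171.136.79.239) does not contain 171.136.79.167
  171.136.79.32/27 (171.136.79.32 - 171.136.79.63) does not contain 171.136.79.167
  171.136.79.192/26 (171.136.79.192 - 171.136.79.255) does not contain 171.136.79.167
  171.136.79.0/25 (171.136.79.0 - 171.136.79.127) does not contain 171.136.79.167
  171.138.0.0/15 (171.138.0.0 - 171.139.255.255) does not contain 171.136.79.167
Longest matching prefix is /14 -> next hop 149.166.111.221.

149.166.111.221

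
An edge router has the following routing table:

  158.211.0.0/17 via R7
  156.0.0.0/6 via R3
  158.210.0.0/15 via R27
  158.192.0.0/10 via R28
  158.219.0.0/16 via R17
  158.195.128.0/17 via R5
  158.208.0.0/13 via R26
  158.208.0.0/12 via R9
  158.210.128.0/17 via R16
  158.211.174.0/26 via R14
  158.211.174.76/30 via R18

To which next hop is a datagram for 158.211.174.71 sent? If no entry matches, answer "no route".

R27

Routes whose prefix contains 158.211.174.71:
  156.0.0.0/6 (156.0.0.0 - 159.255.255.255) -> R3
  158.192.0.0/10 (158.192.0.0 - 158.255.255.255) -> R28
  158.208.0.0/12 (158.208.0.0 - 158.223.255.255) -> R9
  158.208.0.0/13 (158.208.0.0 - 158.215.255.255) -> R26
  158.210.0.0/15 (158.210.0.0 - 158.211.255.255) -> R27
More-specific entries that do NOT match:
  158.211.174.76/30 (158.211.174.76 - 158.211.174.79) does not contain 158.211.174.71
  158.211.174.0/26 (158.211.174.0 - 158.211.174.63) does not contain 158.211.174.71
  158.211.0.0/17 (158.211.0.0 - 158.211.127.255) does not contain 158.211.174.71
  158.195.128.0/17 (158.195.128.0 - 158.195.255.255) does not contain 158.211.174.71
  158.210.128.0/17 (158.210.128.0 - 158.210.255.255) does not contain 158.211.174.71
  158.219.0.0/16 (158.219.0.0 - 158.219.255.255) does not contain 158.211.174.71
Longest matching prefix is /15 -> next hop R27.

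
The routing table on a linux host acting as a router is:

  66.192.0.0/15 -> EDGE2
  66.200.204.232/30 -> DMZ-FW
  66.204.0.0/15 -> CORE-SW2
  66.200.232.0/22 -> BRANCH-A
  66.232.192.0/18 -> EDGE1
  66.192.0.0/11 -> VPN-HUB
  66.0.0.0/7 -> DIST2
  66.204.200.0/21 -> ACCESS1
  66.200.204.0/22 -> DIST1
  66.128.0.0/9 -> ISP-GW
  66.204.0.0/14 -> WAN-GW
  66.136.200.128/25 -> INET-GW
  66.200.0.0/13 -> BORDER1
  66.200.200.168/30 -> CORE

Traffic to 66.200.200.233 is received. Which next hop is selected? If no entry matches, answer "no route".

Routes whose prefix contains 66.200.200.233:
  66.0.0.0/7 (66.0.0.0 - 67.255.255.255) -> DIST2
  66.128.0.0/9 (66.128.0.0 - 66.255.255.255) -> ISP-GW
  66.192.0.0/11 (66.192.0.0 - 66.223.255.255) -> VPN-HUB
  66.200.0.0/13 (66.200.0.0 - 66.207.255.255) -> BORDER1
More-specific entries that do NOT match:
  66.200.204.232/30 (66.200.204.232 - 66.200.204.235) does not contain 66.200.200.233
  66.200.200.168/30 (66.200.200.168 - 66.200.200.171) does not contain 66.200.200.233
  66.136.200.128/25 (66.136.200.128 - 66.136.200.255) does not contain 66.200.200.233
  66.200.232.0/22 (66.200.232.0 - 66.200.235.255) does not contain 66.200.200.233
  66.200.204.0/22 (66.200.204.0 - 66.200.207.255) does not contain 66.200.200.233
  66.204.200.0/21 (66.204.200.0 - 66.204.207.255) does not contain 66.200.200.233
  66.232.192.0/18 (66.232.192.0 - 66.232.255.255) does not contain 66.200.200.233
  66.192.0.0/15 (66.192.0.0 - 66.193.255.255) does not contain 66.200.200.233
  66.204.0.0/15 (66.204.0.0 - 66.205.255.255) does not contain 66.200.200.233
  66.204.0.0/14 (66.204.0.0 - 66.207.255.255) does not contain 66.200.200.233
Longest matching prefix is /13 -> next hop BORDER1.

BORDER1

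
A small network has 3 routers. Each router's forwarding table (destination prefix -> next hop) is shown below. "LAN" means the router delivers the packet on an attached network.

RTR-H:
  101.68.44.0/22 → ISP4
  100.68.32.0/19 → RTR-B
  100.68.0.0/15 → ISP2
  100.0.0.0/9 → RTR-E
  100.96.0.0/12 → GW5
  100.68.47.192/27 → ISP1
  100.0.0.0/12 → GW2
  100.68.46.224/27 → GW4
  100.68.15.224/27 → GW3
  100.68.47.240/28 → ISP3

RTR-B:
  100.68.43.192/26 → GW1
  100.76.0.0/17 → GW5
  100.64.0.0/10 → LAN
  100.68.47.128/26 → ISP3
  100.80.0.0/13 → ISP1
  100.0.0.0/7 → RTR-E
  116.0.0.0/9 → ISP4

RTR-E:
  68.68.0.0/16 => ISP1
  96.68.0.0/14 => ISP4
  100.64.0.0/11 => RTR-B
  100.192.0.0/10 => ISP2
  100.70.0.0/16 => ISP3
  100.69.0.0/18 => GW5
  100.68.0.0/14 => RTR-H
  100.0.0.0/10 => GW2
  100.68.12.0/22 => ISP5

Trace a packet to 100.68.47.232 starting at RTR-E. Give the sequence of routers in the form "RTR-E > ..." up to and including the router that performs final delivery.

RTR-E > RTR-H > RTR-B

At RTR-E: longest match for 100.68.47.232 is 100.68.0.0/14 -> RTR-H
At RTR-H: longest match for 100.68.47.232 is 100.68.32.0/19 -> RTR-B
At RTR-B: longest match for 100.68.47.232 is 100.64.0.0/10 -> LAN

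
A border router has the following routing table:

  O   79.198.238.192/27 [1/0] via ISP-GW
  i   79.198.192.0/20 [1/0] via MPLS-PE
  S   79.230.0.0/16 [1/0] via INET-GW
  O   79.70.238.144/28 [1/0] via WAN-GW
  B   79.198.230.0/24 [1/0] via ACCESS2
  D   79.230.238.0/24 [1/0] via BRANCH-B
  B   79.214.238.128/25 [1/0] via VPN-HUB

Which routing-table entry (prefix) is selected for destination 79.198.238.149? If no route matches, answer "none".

none

79.198.238.149 is outside every listed prefix and there is no default route.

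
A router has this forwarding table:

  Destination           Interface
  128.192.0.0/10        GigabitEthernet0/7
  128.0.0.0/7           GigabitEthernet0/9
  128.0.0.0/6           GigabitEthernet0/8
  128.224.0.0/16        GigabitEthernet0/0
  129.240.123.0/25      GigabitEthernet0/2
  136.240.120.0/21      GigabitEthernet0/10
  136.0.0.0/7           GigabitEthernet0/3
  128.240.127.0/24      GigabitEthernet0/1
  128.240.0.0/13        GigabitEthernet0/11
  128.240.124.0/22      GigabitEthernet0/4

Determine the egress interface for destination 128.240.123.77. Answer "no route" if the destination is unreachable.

GigabitEthernet0/11

Routes whose prefix contains 128.240.123.77:
  128.0.0.0/6 (128.0.0.0 - 131.255.255.255) -> GigabitEthernet0/8
  128.0.0.0/7 (128.0.0.0 - 129.255.255.255) -> GigabitEthernet0/9
  128.192.0.0/10 (128.192.0.0 - 128.255.255.255) -> GigabitEthernet0/7
  128.240.0.0/13 (128.240.0.0 - 128.247.255.255) -> GigabitEthernet0/11
More-specific entries that do NOT match:
  129.240.123.0/25 (129.240.123.0 - 129.240.123.127) does not contain 128.240.123.77
  128.240.127.0/24 (128.240.127.0 - 128.240.127.255) does not contain 128.240.123.77
  128.240.124.0/22 (128.240.124.0 - 128.240.127.255) does not contain 128.240.123.77
  136.240.120.0/21 (136.240.120.0 - 136.240.127.255) does not contain 128.240.123.77
  128.224.0.0/16 (128.224.0.0 - 128.224.255.255) does not contain 128.240.123.77
Longest matching prefix is /13 -> interface GigabitEthernet0/11.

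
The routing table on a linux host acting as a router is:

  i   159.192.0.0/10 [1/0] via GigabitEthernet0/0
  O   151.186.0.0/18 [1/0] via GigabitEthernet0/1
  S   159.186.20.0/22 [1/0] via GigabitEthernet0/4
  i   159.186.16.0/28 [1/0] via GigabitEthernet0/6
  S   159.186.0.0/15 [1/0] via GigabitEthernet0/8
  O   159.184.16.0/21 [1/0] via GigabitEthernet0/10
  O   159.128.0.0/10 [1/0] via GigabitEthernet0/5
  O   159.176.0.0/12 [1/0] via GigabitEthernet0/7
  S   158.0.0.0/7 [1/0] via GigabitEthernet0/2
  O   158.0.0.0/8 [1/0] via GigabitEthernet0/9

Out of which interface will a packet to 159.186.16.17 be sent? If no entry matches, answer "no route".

GigabitEthernet0/8

Routes whose prefix contains 159.186.16.17:
  158.0.0.0/7 (158.0.0.0 - 159.255.255.255) -> GigabitEthernet0/2
  159.128.0.0/10 (159.128.0.0 - 159.191.255.255) -> GigabitEthernet0/5
  159.176.0.0/12 (159.176.0.0 - 159.191.255.255) -> GigabitEthernet0/7
  159.186.0.0/15 (159.186.0.0 - 159.187.255.255) -> GigabitEthernet0/8
More-specific entries that do NOT match:
  159.186.16.0/28 (159.186.16.0 - 159.186.16.15) does not contain 159.186.16.17
  159.186.20.0/22 (159.186.20.0 - 159.186.23.255) does not contain 159.186.16.17
  159.184.16.0/21 (159.184.16.0 - 159.184.23.255) does not contain 159.186.16.17
  151.186.0.0/18 (151.186.0.0 - 151.186.63.255) does not contain 159.186.16.17
Longest matching prefix is /15 -> interface GigabitEthernet0/8.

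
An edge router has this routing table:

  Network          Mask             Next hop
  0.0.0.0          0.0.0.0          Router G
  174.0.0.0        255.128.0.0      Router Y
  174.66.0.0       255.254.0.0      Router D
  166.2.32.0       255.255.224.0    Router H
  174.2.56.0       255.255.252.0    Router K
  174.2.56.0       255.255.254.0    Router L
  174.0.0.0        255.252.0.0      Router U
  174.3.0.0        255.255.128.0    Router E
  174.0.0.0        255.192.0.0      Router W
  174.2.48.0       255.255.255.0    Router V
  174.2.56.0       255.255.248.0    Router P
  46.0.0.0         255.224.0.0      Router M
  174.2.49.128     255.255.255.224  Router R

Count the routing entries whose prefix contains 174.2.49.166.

Prefixes containing 174.2.49.166:
  0.0.0.0/0 (default, matches everything)
  174.0.0.0/9 (174.0.0.0 - 174.127.255.255)
  174.0.0.0/10 (174.0.0.0 - 174.63.255.255)
  174.0.0.0/14 (174.0.0.0 - 174.3.255.255)
Total matching entries: 4.

4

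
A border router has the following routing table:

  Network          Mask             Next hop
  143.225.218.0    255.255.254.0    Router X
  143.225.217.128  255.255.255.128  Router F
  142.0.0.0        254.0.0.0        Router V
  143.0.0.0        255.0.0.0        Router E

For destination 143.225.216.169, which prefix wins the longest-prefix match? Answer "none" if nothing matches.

Entries matching 143.225.216.169:
  142.0.0.0/7 (142.0.0.0 - 143.255.255.255)
  143.0.0.0/8 (143.0.0.0 - 143.255.255.255)
Most specific is 143.0.0.0/8.

143.0.0.0/8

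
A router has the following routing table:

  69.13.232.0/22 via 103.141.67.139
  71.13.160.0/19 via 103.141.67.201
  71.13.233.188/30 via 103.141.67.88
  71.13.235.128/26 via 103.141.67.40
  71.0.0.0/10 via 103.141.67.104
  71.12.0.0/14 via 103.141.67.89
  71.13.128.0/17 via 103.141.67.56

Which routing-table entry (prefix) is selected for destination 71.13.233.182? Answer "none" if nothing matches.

71.13.128.0/17

Entries matching 71.13.233.182:
  71.0.0.0/10 (71.0.0.0 - 71.63.255.255)
  71.12.0.0/14 (71.12.0.0 - 71.15.255.255)
  71.13.128.0/17 (71.13.128.0 - 71.13.255.255)
Most specific is 71.13.128.0/17.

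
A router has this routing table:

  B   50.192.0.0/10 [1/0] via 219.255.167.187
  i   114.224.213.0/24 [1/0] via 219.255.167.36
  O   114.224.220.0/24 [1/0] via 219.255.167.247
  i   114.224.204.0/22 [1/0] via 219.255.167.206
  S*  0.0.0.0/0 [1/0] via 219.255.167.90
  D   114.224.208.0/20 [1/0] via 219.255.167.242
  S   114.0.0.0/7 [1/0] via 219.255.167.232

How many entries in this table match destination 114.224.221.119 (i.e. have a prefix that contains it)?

3

Prefixes containing 114.224.221.119:
  0.0.0.0/0 (default, matches everything)
  114.0.0.0/7 (114.0.0.0 - 115.255.255.255)
  114.224.208.0/20 (114.224.208.0 - 114.224.223.255)
Total matching entries: 3.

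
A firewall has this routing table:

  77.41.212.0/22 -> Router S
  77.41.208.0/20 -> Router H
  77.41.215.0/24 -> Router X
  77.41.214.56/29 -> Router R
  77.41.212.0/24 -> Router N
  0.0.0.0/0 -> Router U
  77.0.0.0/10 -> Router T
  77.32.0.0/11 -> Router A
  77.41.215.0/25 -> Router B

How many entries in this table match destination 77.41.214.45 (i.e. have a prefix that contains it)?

Prefixes containing 77.41.214.45:
  0.0.0.0/0 (default, matches everything)
  77.0.0.0/10 (77.0.0.0 - 77.63.255.255)
  77.32.0.0/11 (77.32.0.0 - 77.63.255.255)
  77.41.208.0/20 (77.41.208.0 - 77.41.223.255)
  77.41.212.0/22 (77.41.212.0 - 77.41.215.255)
Total matching entries: 5.

5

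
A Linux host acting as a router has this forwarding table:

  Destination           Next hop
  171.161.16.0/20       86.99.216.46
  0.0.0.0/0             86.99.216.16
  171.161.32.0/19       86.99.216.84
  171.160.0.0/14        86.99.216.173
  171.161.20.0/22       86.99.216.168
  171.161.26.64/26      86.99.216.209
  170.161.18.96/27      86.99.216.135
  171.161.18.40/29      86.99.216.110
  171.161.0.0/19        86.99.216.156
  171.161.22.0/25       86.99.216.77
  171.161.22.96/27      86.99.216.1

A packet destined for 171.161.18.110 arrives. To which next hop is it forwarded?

86.99.216.46

Routes whose prefix contains 171.161.18.110:
  0.0.0.0/0 (default, matches everything) -> 86.99.216.16
  171.160.0.0/14 (171.160.0.0 - 171.163.255.255) -> 86.99.216.173
  171.161.0.0/19 (171.161.0.0 - 171.161.31.255) -> 86.99.216.156
  171.161.16.0/20 (171.161.16.0 - 171.161.31.255) -> 86.99.216.46
More-specific entries that do NOT match:
  171.161.18.40/29 (171.161.18.40 - 171.161.18.47) does not contain 171.161.18.110
  170.161.18.96/27 (170.161.18.96 - 170.161.18.127) does not contain 171.161.18.110
  171.161.22.96/27 (171.161.22.96 - 171.161.22.127) does not contain 171.161.18.110
  171.161.26.64/26 (171.161.26.64 - 171.161.26.127) does not contain 171.161.18.110
  171.161.22.0/25 (171.161.22.0 - 171.161.22.127) does not contain 171.161.18.110
  171.161.20.0/22 (171.161.20.0 - 171.161.23.255) does not contain 171.161.18.110
Longest matching prefix is /20 -> next hop 86.99.216.46.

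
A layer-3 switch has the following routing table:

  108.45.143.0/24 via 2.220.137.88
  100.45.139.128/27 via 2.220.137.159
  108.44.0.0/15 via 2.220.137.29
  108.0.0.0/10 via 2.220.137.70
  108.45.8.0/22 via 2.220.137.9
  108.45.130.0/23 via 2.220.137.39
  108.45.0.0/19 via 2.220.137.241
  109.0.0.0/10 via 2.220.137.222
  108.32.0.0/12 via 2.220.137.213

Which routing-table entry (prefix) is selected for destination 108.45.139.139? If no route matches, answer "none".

Entries matching 108.45.139.139:
  108.0.0.0/10 (108.0.0.0 - 108.63.255.255)
  108.32.0.0/12 (108.32.0.0 - 108.47.255.255)
  108.44.0.0/15 (108.44.0.0 - 108.45.255.255)
Most specific is 108.44.0.0/15.

108.44.0.0/15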